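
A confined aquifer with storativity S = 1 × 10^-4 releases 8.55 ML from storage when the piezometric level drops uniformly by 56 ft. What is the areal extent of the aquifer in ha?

Δh = 56 ft = 17.07 m
ΔV = 8.55 ML = 8550 m³
A = ΔV / (S × Δh) = 8550 / (1 × 10^-4 × 17.07) = 5.009 × 10^6 m²
A = 5.009 × 10^6 m² = 500.9 ha

A ≈ 501 ha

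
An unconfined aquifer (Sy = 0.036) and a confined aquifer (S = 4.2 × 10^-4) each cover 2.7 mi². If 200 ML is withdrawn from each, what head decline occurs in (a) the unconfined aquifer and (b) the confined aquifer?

Δh_u ≈ 0.794 m; Δh_c ≈ 68.1 m

A = 2.7 mi² = 6.993 × 10^6 m²
ΔV = 200 ML = 2 × 10^5 m³
Unconfined: Δh_u = ΔV/(Sy·A) = 2 × 10^5/(0.036 × 6.993 × 10^6) = 0.7944 m
Confined: Δh_c = ΔV/(S·A) = 2 × 10^5/(4.2 × 10^-4 × 6.993 × 10^6) = 68.1 m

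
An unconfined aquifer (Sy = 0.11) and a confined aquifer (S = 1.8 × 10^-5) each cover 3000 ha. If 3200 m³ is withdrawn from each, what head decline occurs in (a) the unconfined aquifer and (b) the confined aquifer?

A = 3000 ha = 3 × 10^7 m²
Unconfined: Δh_u = ΔV/(Sy·A) = 3200/(0.11 × 3 × 10^7) = 9.697 × 10^-4 m
Confined: Δh_c = ΔV/(S·A) = 3200/(1.8 × 10^-5 × 3 × 10^7) = 5.926 m

Δh_u ≈ 9.7 × 10^-4 m; Δh_c ≈ 5.93 m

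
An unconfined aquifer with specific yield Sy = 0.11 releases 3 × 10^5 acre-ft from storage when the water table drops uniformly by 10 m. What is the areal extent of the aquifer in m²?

A ≈ 3.36 × 10^8 m²

ΔV = 3 × 10^5 acre-ft = 3.7 × 10^8 m³
A = ΔV / (Sy × Δh) = 3.7 × 10^8 / (0.11 × 10) = 3.364 × 10^8 m²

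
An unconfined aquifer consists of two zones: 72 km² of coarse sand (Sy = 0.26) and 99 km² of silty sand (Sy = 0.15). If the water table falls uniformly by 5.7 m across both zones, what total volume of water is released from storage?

A₁ = 72 km² = 7.2 × 10^7 m²; A₂ = 99 km² = 9.9 × 10^7 m²
ΔV₁ = 0.26 × 7.2 × 10^7 × 5.7 = 1.067 × 10^8 m³
ΔV₂ = 0.15 × 9.9 × 10^7 × 5.7 = 8.464 × 10^7 m³
ΔV = ΔV₁ + ΔV₂ = 1.913 × 10^8 m³

ΔV ≈ 1.91 × 10^8 m³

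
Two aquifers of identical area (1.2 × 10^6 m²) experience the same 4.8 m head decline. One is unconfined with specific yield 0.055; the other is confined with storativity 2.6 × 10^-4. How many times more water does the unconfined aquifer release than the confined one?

ΔV_u / ΔV_c ≈ 212

Unconfined: ΔV_u = Sy × A × Δh = 0.055 × 1.2 × 10^6 × 4.8 = 3.168 × 10^5 m³
Confined: ΔV_c = S × A × Δh = 2.6 × 10^-4 × 1.2 × 10^6 × 4.8 = 1498 m³
Ratio = ΔV_u / ΔV_c = Sy / S = 0.055 / 2.6 × 10^-4 = 211.5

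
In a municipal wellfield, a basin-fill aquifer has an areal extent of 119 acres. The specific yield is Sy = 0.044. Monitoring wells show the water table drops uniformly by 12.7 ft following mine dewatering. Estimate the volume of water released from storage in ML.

ΔV ≈ 82 ML

A = 119 acres = 4.816 × 10^5 m²
Δh = 12.7 ft = 3.871 m
ΔV = Sy × A × Δh = 0.044 × 4.816 × 10^5 m² × 3.871 m = 82020 m³
ΔV = 82020 m³ = 82.02 ML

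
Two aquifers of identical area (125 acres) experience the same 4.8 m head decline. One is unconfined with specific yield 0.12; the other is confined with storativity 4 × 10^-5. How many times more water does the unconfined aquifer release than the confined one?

A = 125 acres = 5.059 × 10^5 m²
Unconfined: ΔV_u = Sy × A × Δh = 0.12 × 5.059 × 10^5 × 4.8 = 2.914 × 10^5 m³
Confined: ΔV_c = S × A × Δh = 4 × 10^-5 × 5.059 × 10^5 × 4.8 = 97.12 m³
Ratio = ΔV_u / ΔV_c = Sy / S = 0.12 / 4 × 10^-5 = 3000

ΔV_u / ΔV_c ≈ 3000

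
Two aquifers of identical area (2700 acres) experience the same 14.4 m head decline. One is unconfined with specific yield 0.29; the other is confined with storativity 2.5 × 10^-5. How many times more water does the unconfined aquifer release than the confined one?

ΔV_u / ΔV_c ≈ 11600

A = 2700 acres = 1.093 × 10^7 m²
Unconfined: ΔV_u = Sy × A × Δh = 0.29 × 1.093 × 10^7 × 14.4 = 4.563 × 10^7 m³
Confined: ΔV_c = S × A × Δh = 2.5 × 10^-5 × 1.093 × 10^7 × 14.4 = 3934 m³
Ratio = ΔV_u / ΔV_c = Sy / S = 0.29 / 2.5 × 10^-5 = 11600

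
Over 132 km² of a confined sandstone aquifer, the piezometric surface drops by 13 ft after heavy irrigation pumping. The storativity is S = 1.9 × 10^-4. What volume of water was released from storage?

ΔV ≈ 99400 m³

A = 132 km² = 1.32 × 10^8 m²
Δh = 13 ft = 3.962 m
ΔV = S × A × Δh = 1.9 × 10^-4 × 1.32 × 10^8 m² × 3.962 m = 99380 m³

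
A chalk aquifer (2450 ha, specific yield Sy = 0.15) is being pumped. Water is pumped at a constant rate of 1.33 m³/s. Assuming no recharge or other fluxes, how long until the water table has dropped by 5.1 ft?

A = 2450 ha = 2.45 × 10^7 m²
Δh = 5.1 ft = 1.554 m
ΔV = Sy × A × Δh = 0.15 × 2.45 × 10^7 × 1.554 = 5.713 × 10^6 m³
Q = 1.33 m³/s = 1.149 × 10^5 m³/d
t = ΔV / Q = 5.713 × 10^6 m³ / 1.149 × 10^5 m³/d = 49.71 d

t ≈ 49.7 days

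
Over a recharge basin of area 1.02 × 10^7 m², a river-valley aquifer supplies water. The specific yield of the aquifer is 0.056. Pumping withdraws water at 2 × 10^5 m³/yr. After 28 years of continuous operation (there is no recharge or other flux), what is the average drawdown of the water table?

Q = 2 × 10^5 m³/yr = 547.9 m³/d
t = 28 years = 10220 d
ΔV = Q × t = 547.9 m³/d × 10220 d = 5.6 × 10^6 m³
Δh = ΔV / (Sy × A) = 5.6 × 10^6 / (0.056 × 1.02 × 10^7) = 9.804 m

Δh ≈ 9.8 m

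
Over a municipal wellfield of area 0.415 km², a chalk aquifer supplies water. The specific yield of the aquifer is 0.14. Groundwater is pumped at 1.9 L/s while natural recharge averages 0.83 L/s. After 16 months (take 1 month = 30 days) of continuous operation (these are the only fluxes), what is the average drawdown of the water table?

Δh ≈ 0.764 m

A = 0.415 km² = 4.15 × 10^5 m²
Net abstraction = 1.9 − 0.83 = 1.07 L/s
Q_net = 1.07 L/s = 92.45 m³/d
t = 16 months = 480 d
ΔV = Q × t = 92.45 m³/d × 480 d = 44380 m³
Δh = ΔV / (Sy × A) = 44380 / (0.14 × 4.15 × 10^5) = 0.7638 m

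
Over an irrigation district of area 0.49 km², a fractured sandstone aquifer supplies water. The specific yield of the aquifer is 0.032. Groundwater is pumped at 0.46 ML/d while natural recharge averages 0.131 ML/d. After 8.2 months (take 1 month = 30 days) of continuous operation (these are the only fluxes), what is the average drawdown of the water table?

A = 0.49 km² = 4.9 × 10^5 m²
Net abstraction = 0.46 − 0.131 = 0.329 ML/d
Q_net = 0.329 ML/d = 329 m³/d
t = 8.2 months = 246 d
ΔV = Q × t = 329 m³/d × 246 d = 80930 m³
Δh = ΔV / (Sy × A) = 80930 / (0.032 × 4.9 × 10^5) = 5.162 m

Δh ≈ 5.16 m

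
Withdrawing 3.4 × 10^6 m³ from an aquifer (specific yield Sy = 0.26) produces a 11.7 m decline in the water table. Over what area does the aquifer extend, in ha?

A = ΔV / (Sy × Δh) = 3.4 × 10^6 / (0.26 × 11.7) = 1.118 × 10^6 m²
A = 1.118 × 10^6 m² = 111.8 ha

A ≈ 112 ha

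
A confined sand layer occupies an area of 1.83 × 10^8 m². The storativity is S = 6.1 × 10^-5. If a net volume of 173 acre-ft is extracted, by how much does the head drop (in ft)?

Δh ≈ 62.7 ft

ΔV = 173 acre-ft = 2.134 × 10^5 m³
Δh = ΔV / (S × A) = 2.134 × 10^5 m³ / (6.1 × 10^-5 × 1.83 × 10^8 m²) = 19.12 m
Δh = 19.12 m = 62.72 ft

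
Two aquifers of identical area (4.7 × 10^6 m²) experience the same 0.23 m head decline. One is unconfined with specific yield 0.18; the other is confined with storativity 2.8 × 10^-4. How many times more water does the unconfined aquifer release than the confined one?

ΔV_u / ΔV_c ≈ 643

Unconfined: ΔV_u = Sy × A × Δh = 0.18 × 4.7 × 10^6 × 0.23 = 1.946 × 10^5 m³
Confined: ΔV_c = S × A × Δh = 2.8 × 10^-4 × 4.7 × 10^6 × 0.23 = 302.7 m³
Ratio = ΔV_u / ΔV_c = Sy / S = 0.18 / 2.8 × 10^-4 = 642.9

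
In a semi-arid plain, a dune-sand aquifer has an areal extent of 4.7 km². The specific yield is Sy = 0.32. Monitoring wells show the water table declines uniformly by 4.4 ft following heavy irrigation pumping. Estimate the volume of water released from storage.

ΔV ≈ 2.02 × 10^6 m³

A = 4.7 km² = 4.7 × 10^6 m²
Δh = 4.4 ft = 1.341 m
ΔV = Sy × A × Δh = 0.32 × 4.7 × 10^6 m² × 1.341 m = 2.017 × 10^6 m³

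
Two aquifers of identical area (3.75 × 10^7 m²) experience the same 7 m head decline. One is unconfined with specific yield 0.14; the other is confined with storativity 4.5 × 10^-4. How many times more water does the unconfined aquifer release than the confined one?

Unconfined: ΔV_u = Sy × A × Δh = 0.14 × 3.75 × 10^7 × 7 = 3.675 × 10^7 m³
Confined: ΔV_c = S × A × Δh = 4.5 × 10^-4 × 3.75 × 10^7 × 7 = 1.181 × 10^5 m³
Ratio = ΔV_u / ΔV_c = Sy / S = 0.14 / 4.5 × 10^-4 = 311.1

ΔV_u / ΔV_c ≈ 311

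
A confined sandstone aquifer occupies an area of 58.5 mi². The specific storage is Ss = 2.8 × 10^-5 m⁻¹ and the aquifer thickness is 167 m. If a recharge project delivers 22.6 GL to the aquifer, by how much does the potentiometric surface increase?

S = Ss × b = 2.8 × 10^-5 m⁻¹ × 167 m = 4.676 × 10^-3
A = 58.5 mi² = 1.515 × 10^8 m²
ΔV = 22.6 GL = 2.26 × 10^7 m³
Δh = ΔV / (S × A) = 2.26 × 10^7 m³ / (0.004676 × 1.515 × 10^8 m²) = 31.9 m

Δh ≈ 31.9 m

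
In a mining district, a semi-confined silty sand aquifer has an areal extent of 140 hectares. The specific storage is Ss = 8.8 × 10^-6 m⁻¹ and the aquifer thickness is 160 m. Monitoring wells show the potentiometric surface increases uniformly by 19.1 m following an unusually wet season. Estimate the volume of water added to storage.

S = Ss × b = 8.8 × 10^-6 m⁻¹ × 160 m = 1.408 × 10^-3
A = 140 hectares = 1.4 × 10^6 m²
ΔV = S × A × Δh = 0.001408 × 1.4 × 10^6 m² × 19.1 m = 37650 m³

ΔV ≈ 37600 m³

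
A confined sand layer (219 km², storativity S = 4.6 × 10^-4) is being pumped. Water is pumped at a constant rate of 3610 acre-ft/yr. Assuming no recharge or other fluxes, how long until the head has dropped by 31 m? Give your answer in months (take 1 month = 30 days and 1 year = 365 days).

t ≈ 8.53 months

A = 219 km² = 2.19 × 10^8 m²
ΔV = S × A × Δh = 4.6 × 10^-4 × 2.19 × 10^8 × 31 = 3.123 × 10^6 m³
Q = 3610 acre-ft/yr = 12200 m³/d
t = ΔV / Q = 3.123 × 10^6 m³ / 12200 m³/d = 256 d
t = 256 d ≈ 8.533 months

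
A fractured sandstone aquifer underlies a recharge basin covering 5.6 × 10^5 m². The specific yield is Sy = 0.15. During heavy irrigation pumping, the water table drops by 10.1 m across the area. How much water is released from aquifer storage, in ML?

ΔV = Sy × A × Δh = 0.15 × 5.6 × 10^5 m² × 10.1 m = 8.484 × 10^5 m³
ΔV = 8.484 × 10^5 m³ = 848.4 ML

ΔV ≈ 848 ML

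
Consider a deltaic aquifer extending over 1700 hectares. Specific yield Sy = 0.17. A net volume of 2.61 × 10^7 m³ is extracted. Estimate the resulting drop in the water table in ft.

A = 1700 hectares = 1.7 × 10^7 m²
Δh = ΔV / (Sy × A) = 2.61 × 10^7 m³ / (0.17 × 1.7 × 10^7 m²) = 9.031 m
Δh = 9.031 m = 29.63 ft

Δh ≈ 29.6 ft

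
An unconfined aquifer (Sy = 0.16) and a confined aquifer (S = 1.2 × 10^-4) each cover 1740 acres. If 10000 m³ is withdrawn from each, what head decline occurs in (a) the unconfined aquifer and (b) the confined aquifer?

A = 1740 acres = 7.042 × 10^6 m²
Unconfined: Δh_u = ΔV/(Sy·A) = 10000/(0.16 × 7.042 × 10^6) = 0.008876 m
Confined: Δh_c = ΔV/(S·A) = 10000/(1.2 × 10^-4 × 7.042 × 10^6) = 11.83 m

Δh_u ≈ 0.00888 m; Δh_c ≈ 11.8 m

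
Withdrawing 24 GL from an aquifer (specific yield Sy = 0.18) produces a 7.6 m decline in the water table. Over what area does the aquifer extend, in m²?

ΔV = 24 GL = 2.4 × 10^7 m³
A = ΔV / (Sy × Δh) = 2.4 × 10^7 / (0.18 × 7.6) = 1.754 × 10^7 m²

A ≈ 1.75 × 10^7 m²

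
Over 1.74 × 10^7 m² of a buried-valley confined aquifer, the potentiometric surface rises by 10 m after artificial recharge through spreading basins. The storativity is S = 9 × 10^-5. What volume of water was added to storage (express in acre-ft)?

ΔV = S × A × Δh = 9 × 10^-5 × 1.74 × 10^7 m² × 10 m = 15660 m³
ΔV = 15660 m³ = 12.7 acre-ft

ΔV ≈ 12.7 acre-ft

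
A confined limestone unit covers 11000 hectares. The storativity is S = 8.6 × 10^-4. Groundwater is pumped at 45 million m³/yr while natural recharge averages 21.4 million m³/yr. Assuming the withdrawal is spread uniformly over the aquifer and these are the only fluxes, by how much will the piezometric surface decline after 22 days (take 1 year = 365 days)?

Δh ≈ 15 m

A = 11000 hectares = 1.1 × 10^8 m²
Net abstraction = 45 − 21.4 = 23.6 million m³/yr
Q_net = 23.6 million m³/yr = 64660 m³/d
ΔV = Q × t = 64660 m³/d × 22 d = 1.422 × 10^6 m³
Δh = ΔV / (S × A) = 1.422 × 10^6 / (8.6 × 10^-4 × 1.1 × 10^8) = 15.04 m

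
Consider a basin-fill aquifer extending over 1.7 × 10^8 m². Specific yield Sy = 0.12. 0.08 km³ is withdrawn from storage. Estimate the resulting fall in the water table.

Δh ≈ 3.92 m

ΔV = 0.08 km³ = 8 × 10^7 m³
Δh = ΔV / (Sy × A) = 8 × 10^7 m³ / (0.12 × 1.7 × 10^8 m²) = 3.922 m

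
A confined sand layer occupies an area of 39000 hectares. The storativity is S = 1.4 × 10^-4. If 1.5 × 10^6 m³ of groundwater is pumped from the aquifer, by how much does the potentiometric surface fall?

A = 39000 hectares = 3.9 × 10^8 m²
Δh = ΔV / (S × A) = 1.5 × 10^6 m³ / (1.4 × 10^-4 × 3.9 × 10^8 m²) = 27.47 m

Δh ≈ 27.5 m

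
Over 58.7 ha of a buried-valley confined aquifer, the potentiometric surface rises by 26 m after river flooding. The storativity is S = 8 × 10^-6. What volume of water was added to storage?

ΔV ≈ 122 m³

A = 58.7 ha = 5.87 × 10^5 m²
ΔV = S × A × Δh = 8 × 10^-6 × 5.87 × 10^5 m² × 26 m = 122.1 m³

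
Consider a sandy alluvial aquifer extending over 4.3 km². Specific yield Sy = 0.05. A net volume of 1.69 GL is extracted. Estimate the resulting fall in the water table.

Δh ≈ 7.86 m

A = 4.3 km² = 4.3 × 10^6 m²
ΔV = 1.69 GL = 1.69 × 10^6 m³
Δh = ΔV / (Sy × A) = 1.69 × 10^6 m³ / (0.05 × 4.3 × 10^6 m²) = 7.86 m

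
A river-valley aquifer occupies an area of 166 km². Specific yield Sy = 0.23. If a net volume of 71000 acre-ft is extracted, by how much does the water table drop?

Δh ≈ 2.29 m

A = 166 km² = 1.66 × 10^8 m²
ΔV = 71000 acre-ft = 8.758 × 10^7 m³
Δh = ΔV / (Sy × A) = 8.758 × 10^7 m³ / (0.23 × 1.66 × 10^8 m²) = 2.294 m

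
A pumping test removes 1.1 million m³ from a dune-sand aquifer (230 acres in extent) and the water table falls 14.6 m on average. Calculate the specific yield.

Sy ≈ 0.081

A = 230 acres = 9.308 × 10^5 m²
ΔV = 1.1 million m³ = 1.1 × 10^6 m³
Sy = ΔV / (A × Δh) = 1.1 × 10^6 m³ / (9.308 × 10^5 m² × 14.6 m) = 0.08095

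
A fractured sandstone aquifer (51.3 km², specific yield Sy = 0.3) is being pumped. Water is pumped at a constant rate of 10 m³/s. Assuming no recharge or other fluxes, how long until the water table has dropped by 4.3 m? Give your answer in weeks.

A = 51.3 km² = 5.13 × 10^7 m²
ΔV = Sy × A × Δh = 0.3 × 5.13 × 10^7 × 4.3 = 6.618 × 10^7 m³
Q = 10 m³/s = 8.64 × 10^5 m³/d
t = ΔV / Q = 6.618 × 10^7 m³ / 8.64 × 10^5 m³/d = 76.59 d
t = 76.59 d ≈ 10.94 weeks

t ≈ 10.9 weeks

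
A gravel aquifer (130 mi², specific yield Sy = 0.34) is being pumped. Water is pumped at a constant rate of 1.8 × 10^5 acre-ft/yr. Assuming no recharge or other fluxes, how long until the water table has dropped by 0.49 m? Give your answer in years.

t ≈ 0.253 years

A = 130 mi² = 3.367 × 10^8 m²
ΔV = Sy × A × Δh = 0.34 × 3.367 × 10^8 × 0.49 = 5.609 × 10^7 m³
Q = 1.8 × 10^5 acre-ft/yr = 6.083 × 10^5 m³/d
t = ΔV / Q = 5.609 × 10^7 m³ / 6.083 × 10^5 m³/d = 92.22 d
t = 92.22 d ≈ 0.2526 years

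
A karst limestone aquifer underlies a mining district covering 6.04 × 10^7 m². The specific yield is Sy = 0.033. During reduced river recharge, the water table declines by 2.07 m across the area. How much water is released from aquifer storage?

ΔV = Sy × A × Δh = 0.033 × 6.04 × 10^7 m² × 2.07 m = 4.126 × 10^6 m³

ΔV ≈ 4.13 × 10^6 m³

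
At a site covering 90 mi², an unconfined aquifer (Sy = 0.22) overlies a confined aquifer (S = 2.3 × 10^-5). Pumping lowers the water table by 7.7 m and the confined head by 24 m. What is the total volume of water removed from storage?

ΔV ≈ 3.95 × 10^8 m³

A = 90 mi² = 2.331 × 10^8 m²
Unconfined: ΔV_u = Sy × A × Δh_u = 0.22 × 2.331 × 10^8 × 7.7 = 3.949 × 10^8 m³
Confined: ΔV_c = S × A × Δh_c = 2.3 × 10^-5 × 2.331 × 10^8 × 24 = 1.287 × 10^5 m³
Total ΔV = 3.949 × 10^8 + 1.287 × 10^5 = 3.95 × 10^8 m³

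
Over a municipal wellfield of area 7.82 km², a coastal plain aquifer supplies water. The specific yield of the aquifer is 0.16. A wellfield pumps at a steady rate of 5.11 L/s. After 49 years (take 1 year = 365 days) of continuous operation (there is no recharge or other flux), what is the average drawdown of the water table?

Δh ≈ 6.31 m

A = 7.82 km² = 7.82 × 10^6 m²
Q = 5.11 L/s = 441.5 m³/d
t = 49 years = 17880 d
ΔV = Q × t = 441.5 m³/d × 17880 d = 7.896 × 10^6 m³
Δh = ΔV / (Sy × A) = 7.896 × 10^6 / (0.16 × 7.82 × 10^6) = 6.311 m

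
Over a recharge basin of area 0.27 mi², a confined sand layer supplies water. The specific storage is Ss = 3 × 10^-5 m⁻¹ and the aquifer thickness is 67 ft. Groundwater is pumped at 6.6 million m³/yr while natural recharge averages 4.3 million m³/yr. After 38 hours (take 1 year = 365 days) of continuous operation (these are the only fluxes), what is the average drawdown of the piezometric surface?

Δh ≈ 23.3 m

b = 67 ft = 20.42 m
S = Ss × b = 3 × 10^-5 m⁻¹ × 20.42 m = 6.126 × 10^-4
A = 0.27 mi² = 6.993 × 10^5 m²
Net abstraction = 6.6 − 4.3 = 2.3 million m³/yr
Q_net = 2.3 million m³/yr = 6301 m³/d
t = 38 hours = 1.583 d
ΔV = Q × t = 6301 m³/d × 1.583 d = 9977 m³
Δh = ΔV / (S × A) = 9977 / (6.126 × 10^-4 × 6.993 × 10^5) = 23.29 m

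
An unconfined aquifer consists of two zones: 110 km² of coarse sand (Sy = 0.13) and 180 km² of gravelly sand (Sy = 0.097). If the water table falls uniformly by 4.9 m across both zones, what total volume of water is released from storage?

ΔV ≈ 1.56 × 10^8 m³

A₁ = 110 km² = 1.1 × 10^8 m²; A₂ = 180 km² = 1.8 × 10^8 m²
ΔV₁ = 0.13 × 1.1 × 10^8 × 4.9 = 7.007 × 10^7 m³
ΔV₂ = 0.097 × 1.8 × 10^8 × 4.9 = 8.555 × 10^7 m³
ΔV = ΔV₁ + ΔV₂ = 1.556 × 10^8 m³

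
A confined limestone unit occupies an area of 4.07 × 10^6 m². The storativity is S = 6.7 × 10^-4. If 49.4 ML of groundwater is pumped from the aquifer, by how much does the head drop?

ΔV = 49.4 ML = 49400 m³
Δh = ΔV / (S × A) = 49400 m³ / (6.7 × 10^-4 × 4.07 × 10^6 m²) = 18.12 m

Δh ≈ 18.1 m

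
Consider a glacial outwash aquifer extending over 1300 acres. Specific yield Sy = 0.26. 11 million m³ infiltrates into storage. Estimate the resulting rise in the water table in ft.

Δh ≈ 26.4 ft

A = 1300 acres = 5.261 × 10^6 m²
ΔV = 11 million m³ = 1.1 × 10^7 m³
Δh = ΔV / (Sy × A) = 1.1 × 10^7 m³ / (0.26 × 5.261 × 10^6 m²) = 8.042 m
Δh = 8.042 m = 26.38 ft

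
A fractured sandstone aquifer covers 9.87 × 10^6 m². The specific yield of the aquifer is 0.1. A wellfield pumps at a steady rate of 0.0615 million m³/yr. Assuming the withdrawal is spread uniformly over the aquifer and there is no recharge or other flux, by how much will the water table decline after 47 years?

Q = 0.0615 million m³/yr = 168.5 m³/d
t = 47 years = 17160 d
ΔV = Q × t = 168.5 m³/d × 17160 d = 2.89 × 10^6 m³
Δh = ΔV / (Sy × A) = 2.89 × 10^6 / (0.1 × 9.87 × 10^6) = 2.929 m

Δh ≈ 2.93 m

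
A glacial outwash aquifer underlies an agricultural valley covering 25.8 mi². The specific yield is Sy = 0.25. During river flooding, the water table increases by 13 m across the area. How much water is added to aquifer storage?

A = 25.8 mi² = 6.682 × 10^7 m²
ΔV = Sy × A × Δh = 0.25 × 6.682 × 10^7 m² × 13 m = 2.172 × 10^8 m³

ΔV ≈ 2.17 × 10^8 m³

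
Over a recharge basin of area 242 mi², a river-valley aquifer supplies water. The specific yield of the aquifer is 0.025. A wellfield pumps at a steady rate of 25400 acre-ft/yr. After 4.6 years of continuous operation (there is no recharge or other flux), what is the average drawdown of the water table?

Δh ≈ 9.2 m

A = 242 mi² = 6.268 × 10^8 m²
Q = 25400 acre-ft/yr = 85840 m³/d
t = 4.6 years = 1679 d
ΔV = Q × t = 85840 m³/d × 1679 d = 1.441 × 10^8 m³
Δh = ΔV / (Sy × A) = 1.441 × 10^8 / (0.025 × 6.268 × 10^8) = 9.198 m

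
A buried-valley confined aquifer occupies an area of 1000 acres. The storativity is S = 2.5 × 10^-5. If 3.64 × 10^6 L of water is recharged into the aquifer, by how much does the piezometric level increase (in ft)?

A = 1000 acres = 4.047 × 10^6 m²
ΔV = 3.64 × 10^6 L = 3640 m³
Δh = ΔV / (S × A) = 3640 m³ / (2.5 × 10^-5 × 4.047 × 10^6 m²) = 35.98 m
Δh = 35.98 m = 118 ft

Δh ≈ 118 ft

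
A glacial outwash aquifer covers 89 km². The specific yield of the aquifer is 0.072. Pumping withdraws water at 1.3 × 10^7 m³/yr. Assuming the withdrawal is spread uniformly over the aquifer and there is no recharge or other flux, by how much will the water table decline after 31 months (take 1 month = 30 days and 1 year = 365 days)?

A = 89 km² = 8.9 × 10^7 m²
Q = 1.3 × 10^7 m³/yr = 35620 m³/d
t = 31 months = 930 d
ΔV = Q × t = 35620 m³/d × 930 d = 3.312 × 10^7 m³
Δh = ΔV / (Sy × A) = 3.312 × 10^7 / (0.072 × 8.9 × 10^7) = 5.169 m

Δh ≈ 5.17 m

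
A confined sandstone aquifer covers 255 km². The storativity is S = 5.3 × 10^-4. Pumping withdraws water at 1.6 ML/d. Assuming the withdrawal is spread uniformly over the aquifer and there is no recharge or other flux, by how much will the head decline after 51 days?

A = 255 km² = 2.55 × 10^8 m²
Q = 1.6 ML/d = 1600 m³/d
ΔV = Q × t = 1600 m³/d × 51 d = 81600 m³
Δh = ΔV / (S × A) = 81600 / (5.3 × 10^-4 × 2.55 × 10^8) = 0.6038 m

Δh ≈ 0.604 m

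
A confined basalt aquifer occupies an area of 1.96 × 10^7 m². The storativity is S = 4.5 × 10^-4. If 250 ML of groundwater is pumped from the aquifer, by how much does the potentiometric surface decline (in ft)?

Δh ≈ 93 ft

ΔV = 250 ML = 2.5 × 10^5 m³
Δh = ΔV / (S × A) = 2.5 × 10^5 m³ / (4.5 × 10^-4 × 1.96 × 10^7 m²) = 28.34 m
Δh = 28.34 m = 92.99 ft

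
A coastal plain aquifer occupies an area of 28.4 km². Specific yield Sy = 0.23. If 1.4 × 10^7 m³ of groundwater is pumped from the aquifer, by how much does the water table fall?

Δh ≈ 2.14 m

A = 28.4 km² = 2.84 × 10^7 m²
Δh = ΔV / (Sy × A) = 1.4 × 10^7 m³ / (0.23 × 2.84 × 10^7 m²) = 2.143 m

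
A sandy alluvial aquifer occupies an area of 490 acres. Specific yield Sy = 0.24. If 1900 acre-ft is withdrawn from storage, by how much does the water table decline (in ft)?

Δh ≈ 16.2 ft

A = 490 acres = 1.983 × 10^6 m²
ΔV = 1900 acre-ft = 2.344 × 10^6 m³
Δh = ΔV / (Sy × A) = 2.344 × 10^6 m³ / (0.24 × 1.983 × 10^6 m²) = 4.924 m
Δh = 4.924 m = 16.16 ft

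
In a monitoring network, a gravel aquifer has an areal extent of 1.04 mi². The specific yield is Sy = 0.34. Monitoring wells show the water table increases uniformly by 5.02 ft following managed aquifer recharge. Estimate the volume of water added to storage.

ΔV ≈ 1.4 × 10^6 m³

A = 1.04 mi² = 2.694 × 10^6 m²
Δh = 5.02 ft = 1.53 m
ΔV = Sy × A × Δh = 0.34 × 2.694 × 10^6 m² × 1.53 m = 1.401 × 10^6 m³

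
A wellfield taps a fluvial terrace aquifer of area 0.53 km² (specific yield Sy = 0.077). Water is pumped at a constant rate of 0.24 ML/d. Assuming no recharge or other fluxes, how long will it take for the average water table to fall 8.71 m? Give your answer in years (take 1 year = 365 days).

t ≈ 4.06 years

A = 0.53 km² = 5.3 × 10^5 m²
ΔV = Sy × A × Δh = 0.077 × 5.3 × 10^5 × 8.71 = 3.555 × 10^5 m³
Q = 0.24 ML/d = 240 m³/d
t = ΔV / Q = 3.555 × 10^5 m³ / 240 m³/d = 1481 d
t = 1481 d ≈ 4.058 years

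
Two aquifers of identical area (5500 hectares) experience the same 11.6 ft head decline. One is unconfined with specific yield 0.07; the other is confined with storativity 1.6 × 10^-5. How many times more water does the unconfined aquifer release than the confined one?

ΔV_u / ΔV_c ≈ 4380

A = 5500 hectares = 5.5 × 10^7 m²
Δh = 11.6 ft = 3.536 m
Unconfined: ΔV_u = Sy × A × Δh = 0.07 × 5.5 × 10^7 × 3.536 = 1.361 × 10^7 m³
Confined: ΔV_c = S × A × Δh = 1.6 × 10^-5 × 5.5 × 10^7 × 3.536 = 3111 m³
Ratio = ΔV_u / ΔV_c = Sy / S = 0.07 / 1.6 × 10^-5 = 4375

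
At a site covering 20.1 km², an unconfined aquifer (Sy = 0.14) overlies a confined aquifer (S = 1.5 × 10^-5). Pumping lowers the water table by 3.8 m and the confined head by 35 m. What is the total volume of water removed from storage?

A = 20.1 km² = 2.01 × 10^7 m²
Unconfined: ΔV_u = Sy × A × Δh_u = 0.14 × 2.01 × 10^7 × 3.8 = 1.069 × 10^7 m³
Confined: ΔV_c = S × A × Δh_c = 1.5 × 10^-5 × 2.01 × 10^7 × 35 = 10550 m³
Total ΔV = 1.069 × 10^7 + 10550 = 1.07 × 10^7 m³

ΔV ≈ 1.07 × 10^7 m³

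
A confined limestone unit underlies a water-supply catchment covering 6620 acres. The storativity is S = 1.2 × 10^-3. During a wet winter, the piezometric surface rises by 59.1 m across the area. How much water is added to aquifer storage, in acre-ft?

ΔV ≈ 1540 acre-ft

A = 6620 acres = 2.679 × 10^7 m²
ΔV = S × A × Δh = 0.0012 × 2.679 × 10^7 m² × 59.1 m = 1.9 × 10^6 m³
ΔV = 1.9 × 10^6 m³ = 1540 acre-ft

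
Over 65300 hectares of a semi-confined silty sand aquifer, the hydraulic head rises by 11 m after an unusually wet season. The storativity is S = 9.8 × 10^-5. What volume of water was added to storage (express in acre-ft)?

ΔV ≈ 571 acre-ft

A = 65300 hectares = 6.53 × 10^8 m²
ΔV = S × A × Δh = 9.8 × 10^-5 × 6.53 × 10^8 m² × 11 m = 7.039 × 10^5 m³
ΔV = 7.039 × 10^5 m³ = 570.7 acre-ft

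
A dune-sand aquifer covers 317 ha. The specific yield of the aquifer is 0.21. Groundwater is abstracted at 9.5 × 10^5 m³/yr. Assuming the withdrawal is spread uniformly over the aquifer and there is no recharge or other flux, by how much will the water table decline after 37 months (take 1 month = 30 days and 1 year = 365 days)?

A = 317 ha = 3.17 × 10^6 m²
Q = 9.5 × 10^5 m³/yr = 2603 m³/d
t = 37 months = 1110 d
ΔV = Q × t = 2603 m³/d × 1110 d = 2.889 × 10^6 m³
Δh = ΔV / (Sy × A) = 2.889 × 10^6 / (0.21 × 3.17 × 10^6) = 4.34 m

Δh ≈ 4.34 m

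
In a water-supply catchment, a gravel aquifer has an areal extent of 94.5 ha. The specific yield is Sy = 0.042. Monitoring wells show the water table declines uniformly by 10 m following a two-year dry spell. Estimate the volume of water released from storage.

ΔV ≈ 3.97 × 10^5 m³

A = 94.5 ha = 9.45 × 10^5 m²
ΔV = Sy × A × Δh = 0.042 × 9.45 × 10^5 m² × 10 m = 3.969 × 10^5 m³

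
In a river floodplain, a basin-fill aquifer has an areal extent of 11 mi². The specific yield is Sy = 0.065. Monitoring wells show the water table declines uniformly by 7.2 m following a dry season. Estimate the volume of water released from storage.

A = 11 mi² = 2.849 × 10^7 m²
ΔV = Sy × A × Δh = 0.065 × 2.849 × 10^7 m² × 7.2 m = 1.333 × 10^7 m³

ΔV ≈ 1.33 × 10^7 m³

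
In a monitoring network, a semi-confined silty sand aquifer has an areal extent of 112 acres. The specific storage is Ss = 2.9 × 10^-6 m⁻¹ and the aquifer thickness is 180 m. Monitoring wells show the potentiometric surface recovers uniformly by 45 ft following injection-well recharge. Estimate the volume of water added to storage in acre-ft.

ΔV ≈ 2.63 acre-ft

S = Ss × b = 2.9 × 10^-6 m⁻¹ × 180 m = 5.22 × 10^-4
A = 112 acres = 4.532 × 10^5 m²
Δh = 45 ft = 13.72 m
ΔV = S × A × Δh = 5.22 × 10^-4 × 4.532 × 10^5 m² × 13.72 m = 3245 m³
ΔV = 3245 m³ = 2.631 acre-ft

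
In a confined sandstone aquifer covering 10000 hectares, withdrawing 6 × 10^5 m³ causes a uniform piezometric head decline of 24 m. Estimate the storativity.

A = 10000 hectares = 1 × 10^8 m²
S = ΔV / (A × Δh) = 6 × 10^5 m³ / (1 × 10^8 m² × 24 m) = 2.5 × 10^-4

S ≈ 2.5 × 10^-4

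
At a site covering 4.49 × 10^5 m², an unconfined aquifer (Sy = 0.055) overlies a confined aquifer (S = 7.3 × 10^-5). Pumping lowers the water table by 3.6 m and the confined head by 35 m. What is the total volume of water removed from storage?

ΔV ≈ 90000 m³

Unconfined: ΔV_u = Sy × A × Δh_u = 0.055 × 4.49 × 10^5 × 3.6 = 88900 m³
Confined: ΔV_c = S × A × Δh_c = 7.3 × 10^-5 × 4.49 × 10^5 × 35 = 1147 m³
Total ΔV = 88900 + 1147 = 90050 m³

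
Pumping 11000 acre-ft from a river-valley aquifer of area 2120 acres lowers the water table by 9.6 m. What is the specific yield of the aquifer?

A = 2120 acres = 8.579 × 10^6 m²
ΔV = 11000 acre-ft = 1.357 × 10^7 m³
Sy = ΔV / (A × Δh) = 1.357 × 10^7 m³ / (8.579 × 10^6 m² × 9.6 m) = 0.1647

Sy ≈ 0.16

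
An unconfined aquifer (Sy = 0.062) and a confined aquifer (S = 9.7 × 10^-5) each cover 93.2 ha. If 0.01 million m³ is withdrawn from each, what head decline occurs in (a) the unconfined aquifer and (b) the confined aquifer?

Δh_u ≈ 0.173 m; Δh_c ≈ 111 m

A = 93.2 ha = 9.32 × 10^5 m²
ΔV = 0.01 million m³ = 10000 m³
Unconfined: Δh_u = ΔV/(Sy·A) = 10000/(0.062 × 9.32 × 10^5) = 0.1731 m
Confined: Δh_c = ΔV/(S·A) = 10000/(9.7 × 10^-5 × 9.32 × 10^5) = 110.6 m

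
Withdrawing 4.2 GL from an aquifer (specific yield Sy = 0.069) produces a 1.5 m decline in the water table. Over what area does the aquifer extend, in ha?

A ≈ 4060 ha

ΔV = 4.2 GL = 4.2 × 10^6 m³
A = ΔV / (Sy × Δh) = 4.2 × 10^6 / (0.069 × 1.5) = 4.058 × 10^7 m²
A = 4.058 × 10^7 m² = 4058 ha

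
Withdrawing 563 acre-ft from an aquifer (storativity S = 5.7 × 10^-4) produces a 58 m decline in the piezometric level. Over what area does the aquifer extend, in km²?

ΔV = 563 acre-ft = 6.945 × 10^5 m³
A = ΔV / (S × Δh) = 6.945 × 10^5 / (5.7 × 10^-4 × 58) = 2.101 × 10^7 m²
A = 2.101 × 10^7 m² = 21.01 km²

A ≈ 21 km²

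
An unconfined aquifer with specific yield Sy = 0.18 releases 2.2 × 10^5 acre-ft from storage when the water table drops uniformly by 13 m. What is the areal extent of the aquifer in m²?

ΔV = 2.2 × 10^5 acre-ft = 2.714 × 10^8 m³
A = ΔV / (Sy × Δh) = 2.714 × 10^8 / (0.18 × 13) = 1.16 × 10^8 m²

A ≈ 1.16 × 10^8 m²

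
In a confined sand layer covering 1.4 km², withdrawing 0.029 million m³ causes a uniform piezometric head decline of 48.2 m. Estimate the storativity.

A = 1.4 km² = 1.4 × 10^6 m²
ΔV = 0.029 million m³ = 29000 m³
S = ΔV / (A × Δh) = 29000 m³ / (1.4 × 10^6 m² × 48.2 m) = 4.298 × 10^-4

S ≈ 4.3 × 10^-4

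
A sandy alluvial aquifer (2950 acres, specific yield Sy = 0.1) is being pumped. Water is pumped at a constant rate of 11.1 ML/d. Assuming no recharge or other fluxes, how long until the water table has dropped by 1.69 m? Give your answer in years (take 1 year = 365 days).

A = 2950 acres = 1.194 × 10^7 m²
ΔV = Sy × A × Δh = 0.1 × 1.194 × 10^7 × 1.69 = 2.018 × 10^6 m³
Q = 11.1 ML/d = 11100 m³/d
t = ΔV / Q = 2.018 × 10^6 m³ / 11100 m³/d = 181.8 d
t = 181.8 d ≈ 0.498 years

t ≈ 0.498 years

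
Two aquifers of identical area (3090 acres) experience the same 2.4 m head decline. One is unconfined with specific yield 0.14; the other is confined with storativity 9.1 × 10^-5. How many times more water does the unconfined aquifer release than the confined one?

ΔV_u / ΔV_c ≈ 1540

A = 3090 acres = 1.25 × 10^7 m²
Unconfined: ΔV_u = Sy × A × Δh = 0.14 × 1.25 × 10^7 × 2.4 = 4.202 × 10^6 m³
Confined: ΔV_c = S × A × Δh = 9.1 × 10^-5 × 1.25 × 10^7 × 2.4 = 2731 m³
Ratio = ΔV_u / ΔV_c = Sy / S = 0.14 / 9.1 × 10^-5 = 1538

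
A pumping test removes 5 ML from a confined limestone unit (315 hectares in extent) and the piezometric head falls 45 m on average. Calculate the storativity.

A = 315 hectares = 3.15 × 10^6 m²
ΔV = 5 ML = 5000 m³
S = ΔV / (A × Δh) = 5000 m³ / (3.15 × 10^6 m² × 45 m) = 3.527 × 10^-5

S ≈ 3.5 × 10^-5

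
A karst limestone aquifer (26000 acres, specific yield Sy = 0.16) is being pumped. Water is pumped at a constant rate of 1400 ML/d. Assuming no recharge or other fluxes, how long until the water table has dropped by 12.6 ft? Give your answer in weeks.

t ≈ 6.6 weeks

A = 26000 acres = 1.052 × 10^8 m²
Δh = 12.6 ft = 3.84 m
ΔV = Sy × A × Δh = 0.16 × 1.052 × 10^8 × 3.84 = 6.465 × 10^7 m³
Q = 1400 ML/d = 1.4 × 10^6 m³/d
t = ΔV / Q = 6.465 × 10^7 m³ / 1.4 × 10^6 m³/d = 46.18 d
t = 46.18 d ≈ 6.597 weeks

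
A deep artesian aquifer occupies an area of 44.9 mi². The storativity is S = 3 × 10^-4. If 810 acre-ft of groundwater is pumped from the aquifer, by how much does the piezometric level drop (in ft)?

Δh ≈ 94 ft

A = 44.9 mi² = 1.163 × 10^8 m²
ΔV = 810 acre-ft = 9.991 × 10^5 m³
Δh = ΔV / (S × A) = 9.991 × 10^5 m³ / (3 × 10^-4 × 1.163 × 10^8 m²) = 28.64 m
Δh = 28.64 m = 93.96 ft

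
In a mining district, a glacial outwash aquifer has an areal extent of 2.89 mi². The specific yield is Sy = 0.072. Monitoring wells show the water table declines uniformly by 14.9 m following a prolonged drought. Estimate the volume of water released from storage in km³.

ΔV ≈ 0.00803 km³

A = 2.89 mi² = 7.485 × 10^6 m²
ΔV = Sy × A × Δh = 0.072 × 7.485 × 10^6 m² × 14.9 m = 8.03 × 10^6 m³
ΔV = 8.03 × 10^6 m³ = 0.00803 km³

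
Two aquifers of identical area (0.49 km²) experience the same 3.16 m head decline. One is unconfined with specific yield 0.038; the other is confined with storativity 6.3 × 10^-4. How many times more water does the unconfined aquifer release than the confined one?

A = 0.49 km² = 4.9 × 10^5 m²
Unconfined: ΔV_u = Sy × A × Δh = 0.038 × 4.9 × 10^5 × 3.16 = 58840 m³
Confined: ΔV_c = S × A × Δh = 6.3 × 10^-4 × 4.9 × 10^5 × 3.16 = 975.5 m³
Ratio = ΔV_u / ΔV_c = Sy / S = 0.038 / 6.3 × 10^-4 = 60.32

ΔV_u / ΔV_c ≈ 60.3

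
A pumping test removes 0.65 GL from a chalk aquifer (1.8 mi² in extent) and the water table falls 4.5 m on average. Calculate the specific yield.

A = 1.8 mi² = 4.662 × 10^6 m²
ΔV = 0.65 GL = 6.5 × 10^5 m³
Sy = ΔV / (A × Δh) = 6.5 × 10^5 m³ / (4.662 × 10^6 m² × 4.5 m) = 0.03098

Sy ≈ 0.031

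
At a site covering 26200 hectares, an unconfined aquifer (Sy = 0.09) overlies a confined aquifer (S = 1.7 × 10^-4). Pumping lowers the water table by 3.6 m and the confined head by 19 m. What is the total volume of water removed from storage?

A = 26200 hectares = 2.62 × 10^8 m²
Unconfined: ΔV_u = Sy × A × Δh_u = 0.09 × 2.62 × 10^8 × 3.6 = 8.489 × 10^7 m³
Confined: ΔV_c = S × A × Δh_c = 1.7 × 10^-4 × 2.62 × 10^8 × 19 = 8.463 × 10^5 m³
Total ΔV = 8.489 × 10^7 + 8.463 × 10^5 = 8.573 × 10^7 m³

ΔV ≈ 8.57 × 10^7 m³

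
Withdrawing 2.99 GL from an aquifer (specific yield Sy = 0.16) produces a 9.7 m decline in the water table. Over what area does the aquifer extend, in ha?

ΔV = 2.99 GL = 2.99 × 10^6 m³
A = ΔV / (Sy × Δh) = 2.99 × 10^6 / (0.16 × 9.7) = 1.927 × 10^6 m²
A = 1.927 × 10^6 m² = 192.7 ha

A ≈ 193 ha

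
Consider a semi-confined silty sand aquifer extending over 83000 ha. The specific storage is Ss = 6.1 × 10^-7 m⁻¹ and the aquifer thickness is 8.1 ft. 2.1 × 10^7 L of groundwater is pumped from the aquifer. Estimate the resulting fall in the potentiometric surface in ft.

Δh ≈ 55.1 ft

b = 8.1 ft = 2.469 m
S = Ss × b = 6.1 × 10^-7 m⁻¹ × 2.469 m = 1.506 × 10^-6
A = 83000 ha = 8.3 × 10^8 m²
ΔV = 2.1 × 10^7 L = 21000 m³
Δh = ΔV / (S × A) = 21000 m³ / (1.506 × 10^-6 × 8.3 × 10^8 m²) = 16.8 m
Δh = 16.8 m = 55.12 ft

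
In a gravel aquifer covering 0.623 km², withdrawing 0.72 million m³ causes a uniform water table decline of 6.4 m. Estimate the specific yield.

A = 0.623 km² = 6.23 × 10^5 m²
ΔV = 0.72 million m³ = 7.2 × 10^5 m³
Sy = ΔV / (A × Δh) = 7.2 × 10^5 m³ / (6.23 × 10^5 m² × 6.4 m) = 0.1806

Sy ≈ 0.18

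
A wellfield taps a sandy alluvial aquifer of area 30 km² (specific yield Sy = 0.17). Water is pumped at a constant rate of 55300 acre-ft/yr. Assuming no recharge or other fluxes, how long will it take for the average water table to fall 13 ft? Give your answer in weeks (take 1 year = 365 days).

A = 30 km² = 3 × 10^7 m²
Δh = 13 ft = 3.962 m
ΔV = Sy × A × Δh = 0.17 × 3 × 10^7 × 3.962 = 2.021 × 10^7 m³
Q = 55300 acre-ft/yr = 1.869 × 10^5 m³/d
t = ΔV / Q = 2.021 × 10^7 m³ / 1.869 × 10^5 m³/d = 108.1 d
t = 108.1 d ≈ 15.45 weeks

t ≈ 15.4 weeks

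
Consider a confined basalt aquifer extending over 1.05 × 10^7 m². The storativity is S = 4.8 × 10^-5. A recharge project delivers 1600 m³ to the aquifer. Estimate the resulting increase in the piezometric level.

Δh ≈ 3.17 m

Δh = ΔV / (S × A) = 1600 m³ / (4.8 × 10^-5 × 1.05 × 10^7 m²) = 3.175 m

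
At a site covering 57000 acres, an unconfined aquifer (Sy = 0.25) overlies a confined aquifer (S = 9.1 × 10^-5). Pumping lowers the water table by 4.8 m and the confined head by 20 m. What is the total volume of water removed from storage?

A = 57000 acres = 2.307 × 10^8 m²
Unconfined: ΔV_u = Sy × A × Δh_u = 0.25 × 2.307 × 10^8 × 4.8 = 2.768 × 10^8 m³
Confined: ΔV_c = S × A × Δh_c = 9.1 × 10^-5 × 2.307 × 10^8 × 20 = 4.198 × 10^5 m³
Total ΔV = 2.768 × 10^8 + 4.198 × 10^5 = 2.772 × 10^8 m³

ΔV ≈ 2.77 × 10^8 m³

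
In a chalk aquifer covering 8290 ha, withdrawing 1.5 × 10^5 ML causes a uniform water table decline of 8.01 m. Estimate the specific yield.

Sy ≈ 0.23

A = 8290 ha = 8.29 × 10^7 m²
ΔV = 1.5 × 10^5 ML = 1.5 × 10^8 m³
Sy = ΔV / (A × Δh) = 1.5 × 10^8 m³ / (8.29 × 10^7 m² × 8.01 m) = 0.2259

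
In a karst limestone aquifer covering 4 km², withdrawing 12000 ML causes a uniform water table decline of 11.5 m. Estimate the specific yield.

A = 4 km² = 4 × 10^6 m²
ΔV = 12000 ML = 1.2 × 10^7 m³
Sy = ΔV / (A × Δh) = 1.2 × 10^7 m³ / (4 × 10^6 m² × 11.5 m) = 0.2609

Sy ≈ 0.26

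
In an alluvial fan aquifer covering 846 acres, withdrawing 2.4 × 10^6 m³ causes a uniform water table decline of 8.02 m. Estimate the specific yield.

Sy ≈ 0.087

A = 846 acres = 3.424 × 10^6 m²
Sy = ΔV / (A × Δh) = 2.4 × 10^6 m³ / (3.424 × 10^6 m² × 8.02 m) = 0.08741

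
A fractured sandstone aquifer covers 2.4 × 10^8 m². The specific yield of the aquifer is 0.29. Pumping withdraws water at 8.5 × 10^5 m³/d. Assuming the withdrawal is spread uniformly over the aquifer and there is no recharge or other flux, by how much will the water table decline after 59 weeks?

Δh ≈ 5.04 m

t = 59 weeks = 413 d
ΔV = Q × t = 8.5 × 10^5 m³/d × 413 d = 3.51 × 10^8 m³
Δh = ΔV / (Sy × A) = 3.51 × 10^8 / (0.29 × 2.4 × 10^8) = 5.044 m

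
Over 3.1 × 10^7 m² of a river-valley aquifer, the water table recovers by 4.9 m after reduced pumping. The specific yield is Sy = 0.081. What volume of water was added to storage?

ΔV = Sy × A × Δh = 0.081 × 3.1 × 10^7 m² × 4.9 m = 1.23 × 10^7 m³

ΔV ≈ 1.23 × 10^7 m³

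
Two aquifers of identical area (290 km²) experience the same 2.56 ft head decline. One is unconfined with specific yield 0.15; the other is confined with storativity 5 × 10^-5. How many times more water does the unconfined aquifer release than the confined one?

ΔV_u / ΔV_c ≈ 3000

A = 290 km² = 2.9 × 10^8 m²
Δh = 2.56 ft = 0.7803 m
Unconfined: ΔV_u = Sy × A × Δh = 0.15 × 2.9 × 10^8 × 0.7803 = 3.394 × 10^7 m³
Confined: ΔV_c = S × A × Δh = 5 × 10^-5 × 2.9 × 10^8 × 0.7803 = 11310 m³
Ratio = ΔV_u / ΔV_c = Sy / S = 0.15 / 5 × 10^-5 = 3000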